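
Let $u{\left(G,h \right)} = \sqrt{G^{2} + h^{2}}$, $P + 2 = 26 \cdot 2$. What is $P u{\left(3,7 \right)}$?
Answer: $50 \sqrt{58} \approx 380.79$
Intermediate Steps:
$P = 50$ ($P = -2 + 26 \cdot 2 = -2 + 52 = 50$)
$P u{\left(3,7 \right)} = 50 \sqrt{3^{2} + 7^{2}} = 50 \sqrt{9 + 49} = 50 \sqrt{58}$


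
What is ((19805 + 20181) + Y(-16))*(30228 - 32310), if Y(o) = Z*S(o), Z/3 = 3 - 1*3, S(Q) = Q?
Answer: -83250852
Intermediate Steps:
Z = 0 (Z = 3*(3 - 1*3) = 3*(3 - 3) = 3*0 = 0)
Y(o) = 0 (Y(o) = 0*o = 0)
((19805 + 20181) + Y(-16))*(30228 - 32310) = ((19805 + 20181) + 0)*(30228 - 32310) = (39986 + 0)*(-2082) = 39986*(-2082) = -83250852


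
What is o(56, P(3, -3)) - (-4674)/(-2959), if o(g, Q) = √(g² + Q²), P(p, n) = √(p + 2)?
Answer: -4674/2959 + 3*√349 ≈ 54.465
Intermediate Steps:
P(p, n) = √(2 + p)
o(g, Q) = √(Q² + g²)
o(56, P(3, -3)) - (-4674)/(-2959) = √((√(2 + 3))² + 56²) - (-4674)/(-2959) = √((√5)² + 3136) - (-4674)*(-1)/2959 = √(5 + 3136) - 1*4674/2959 = √3141 - 4674/2959 = 3*√349 - 4674/2959 = -4674/2959 + 3*√349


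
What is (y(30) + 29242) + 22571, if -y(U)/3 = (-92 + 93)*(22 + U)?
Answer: 51657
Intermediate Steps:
y(U) = -66 - 3*U (y(U) = -3*(-92 + 93)*(22 + U) = -3*(22 + U) = -66 - 3*U)
(y(30) + 29242) + 22571 = ((-66 - 3*30) + 29242) + 22571 = ((-66 - 90) + 29242) + 22571 = (-156 + 29242) + 22571 = 29086 + 22571 = 51657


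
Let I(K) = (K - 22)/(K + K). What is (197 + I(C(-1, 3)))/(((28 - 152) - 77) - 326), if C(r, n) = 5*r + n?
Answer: -203/527 ≈ -0.38520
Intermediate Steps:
C(r, n) = n + 5*r
I(K) = (-22 + K)/(2*K) (I(K) = (-22 + K)/((2*K)) = (-22 + K)*(1/(2*K)) = (-22 + K)/(2*K))
(197 + I(C(-1, 3)))/(((28 - 152) - 77) - 326) = (197 + (-22 + (3 + 5*(-1)))/(2*(3 + 5*(-1))))/(((28 - 152) - 77) - 326) = (197 + (-22 + (3 - 5))/(2*(3 - 5)))/((-124 - 77) - 326) = (197 + (1/2)*(-22 - 2)/(-2))/(-201 - 326) = (197 + (1/2)*(-1/2)*(-24))/(-527) = (197 + 6)*(-1/527) = 203*(-1/527) = -203/527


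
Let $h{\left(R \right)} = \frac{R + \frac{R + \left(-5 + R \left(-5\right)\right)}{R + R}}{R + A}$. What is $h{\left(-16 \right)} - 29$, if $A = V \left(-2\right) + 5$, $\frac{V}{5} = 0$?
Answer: $- \frac{9637}{352} \approx -27.378$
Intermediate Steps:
$V = 0$ ($V = 5 \cdot 0 = 0$)
$A = 5$ ($A = 0 \left(-2\right) + 5 = 0 + 5 = 5$)
$h{\left(R \right)} = \frac{R + \frac{-5 - 4 R}{2 R}}{5 + R}$ ($h{\left(R \right)} = \frac{R + \frac{R + \left(-5 + R \left(-5\right)\right)}{R + R}}{R + 5} = \frac{R + \frac{R - \left(5 + 5 R\right)}{2 R}}{5 + R} = \frac{R + \left(-5 - 4 R\right) \frac{1}{2 R}}{5 + R} = \frac{R + \frac{-5 - 4 R}{2 R}}{5 + R}$)
$h{\left(-16 \right)} - 29 = \frac{- \frac{5}{2} + \left(-16\right)^{2} - -32}{\left(-16\right) \left(5 - 16\right)} - 29 = - \frac{- \frac{5}{2} + 256 + 32}{16 \left(-11\right)} - 29 = \left(- \frac{1}{16}\right) \left(- \frac{1}{11}\right) \frac{571}{2} - 29 = \frac{571}{352} - 29 = - \frac{9637}{352}$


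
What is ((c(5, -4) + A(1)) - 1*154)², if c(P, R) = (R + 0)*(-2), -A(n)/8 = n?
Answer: 23716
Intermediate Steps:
A(n) = -8*n
c(P, R) = -2*R (c(P, R) = R*(-2) = -2*R)
((c(5, -4) + A(1)) - 1*154)² = ((-2*(-4) - 8*1) - 1*154)² = ((8 - 8) - 154)² = (0 - 154)² = (-154)² = 23716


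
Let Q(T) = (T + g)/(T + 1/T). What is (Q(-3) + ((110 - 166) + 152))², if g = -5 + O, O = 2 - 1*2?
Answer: 242064/25 ≈ 9682.6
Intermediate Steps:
O = 0 (O = 2 - 2 = 0)
g = -5 (g = -5 + 0 = -5)
Q(T) = (-5 + T)/(T + 1/T) (Q(T) = (T - 5)/(T + 1/T) = (-5 + T)/(T + 1/T))
(Q(-3) + ((110 - 166) + 152))² = (-3*(-5 - 3)/(1 + (-3)²) + ((110 - 166) + 152))² = (-3*(-8)/(1 + 9) + (-56 + 152))² = (-3*(-8)/10 + 96)² = (-3*⅒*(-8) + 96)² = (12/5 + 96)² = (492/5)² = 242064/25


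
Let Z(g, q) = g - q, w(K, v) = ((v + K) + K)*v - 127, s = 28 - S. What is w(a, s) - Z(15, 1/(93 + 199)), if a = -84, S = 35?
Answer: 316237/292 ≈ 1083.0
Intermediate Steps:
s = -7 (s = 28 - 1*35 = 28 - 35 = -7)
w(K, v) = -127 + v*(v + 2*K) (w(K, v) = ((K + v) + K)*v - 127 = (v + 2*K)*v - 127 = v*(v + 2*K) - 127 = -127 + v*(v + 2*K))
w(a, s) - Z(15, 1/(93 + 199)) = (-127 + (-7)² + 2*(-84)*(-7)) - (15 - 1/(93 + 199)) = (-127 + 49 + 1176) - (15 - 1/292) = 1098 - (15 - 1*1/292) = 1098 - (15 - 1/292) = 1098 - 1*4379/292 = 1098 - 4379/292 = 316237/292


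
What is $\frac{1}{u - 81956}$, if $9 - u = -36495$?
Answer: $- \frac{1}{45452} \approx -2.2001 \cdot 10^{-5}$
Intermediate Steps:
$u = 36504$ ($u = 9 - -36495 = 9 + 36495 = 36504$)
$\frac{1}{u - 81956} = \frac{1}{36504 - 81956} = \frac{1}{-45452} = - \frac{1}{45452}$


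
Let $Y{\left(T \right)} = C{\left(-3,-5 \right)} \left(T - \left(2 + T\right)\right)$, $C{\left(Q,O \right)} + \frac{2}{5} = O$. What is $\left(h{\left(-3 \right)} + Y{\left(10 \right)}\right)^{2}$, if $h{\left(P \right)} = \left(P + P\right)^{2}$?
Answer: $\frac{54756}{25} \approx 2190.2$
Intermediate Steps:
$C{\left(Q,O \right)} = - \frac{2}{5} + O$
$h{\left(P \right)} = 4 P^{2}$ ($h{\left(P \right)} = \left(2 P\right)^{2} = 4 P^{2}$)
$Y{\left(T \right)} = \frac{54}{5}$ ($Y{\left(T \right)} = \left(- \frac{2}{5} - 5\right) \left(T - \left(2 + T\right)\right) = \left(- \frac{27}{5}\right) \left(-2\right) = \frac{54}{5}$)
$\left(h{\left(-3 \right)} + Y{\left(10 \right)}\right)^{2} = \left(4 \left(-3\right)^{2} + \frac{54}{5}\right)^{2} = \left(4 \cdot 9 + \frac{54}{5}\right)^{2} = \left(36 + \frac{54}{5}\right)^{2} = \left(\frac{234}{5}\right)^{2} = \frac{54756}{25}$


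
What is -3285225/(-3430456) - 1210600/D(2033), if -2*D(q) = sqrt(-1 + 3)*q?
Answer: 3285225/3430456 + 1210600*sqrt(2)/2033 ≈ 843.09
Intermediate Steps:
D(q) = -q*sqrt(2)/2 (D(q) = -sqrt(-1 + 3)*q/2 = -sqrt(2)*q/2 = -q*sqrt(2)/2)
-3285225/(-3430456) - 1210600/D(2033) = -3285225/(-3430456) - 1210600*(-sqrt(2)/2033) = -3285225*(-1/3430456) - 1210600*(-sqrt(2)/2033) = 3285225/3430456 - (-1210600)*sqrt(2)/2033 = 3285225/3430456 + 1210600*sqrt(2)/2033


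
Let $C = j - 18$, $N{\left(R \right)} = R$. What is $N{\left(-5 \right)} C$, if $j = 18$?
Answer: $0$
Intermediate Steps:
$C = 0$ ($C = 18 - 18 = 0$)
$N{\left(-5 \right)} C = \left(-5\right) 0 = 0$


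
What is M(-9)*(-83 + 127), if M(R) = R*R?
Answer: 3564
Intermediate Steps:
M(R) = R²
M(-9)*(-83 + 127) = (-9)²*(-83 + 127) = 81*44 = 3564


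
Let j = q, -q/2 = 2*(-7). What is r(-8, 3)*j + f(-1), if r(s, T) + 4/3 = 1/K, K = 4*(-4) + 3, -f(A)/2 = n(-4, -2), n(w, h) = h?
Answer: -1384/39 ≈ -35.487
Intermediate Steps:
f(A) = 4 (f(A) = -2*(-2) = 4)
q = 28 (q = -4*(-7) = -2*(-14) = 28)
j = 28
K = -13 (K = -16 + 3 = -13)
r(s, T) = -55/39 (r(s, T) = -4/3 + 1/(-13) = -4/3 - 1/13 = -55/39)
r(-8, 3)*j + f(-1) = -55/39*28 + 4 = -1540/39 + 4 = -1384/39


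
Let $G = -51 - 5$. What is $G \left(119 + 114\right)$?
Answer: $-13048$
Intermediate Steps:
$G = -56$
$G \left(119 + 114\right) = - 56 \left(119 + 114\right) = \left(-56\right) 233 = -13048$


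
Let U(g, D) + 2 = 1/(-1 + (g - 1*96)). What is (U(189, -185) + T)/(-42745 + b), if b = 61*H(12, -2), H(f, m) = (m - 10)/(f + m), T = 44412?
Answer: -20428605/19696372 ≈ -1.0372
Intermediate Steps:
U(g, D) = -2 + 1/(-97 + g) (U(g, D) = -2 + 1/(-1 + (g - 1*96)) = -2 + 1/(-1 + (g - 96)) = -2 + 1/(-1 + (-96 + g)) = -2 + 1/(-97 + g))
H(f, m) = (-10 + m)/(f + m)
b = -366/5 (b = 61*((-10 - 2)/(12 - 2)) = 61*(-12/10) = 61*((1/10)*(-12)) = 61*(-6/5) = -366/5 ≈ -73.200)
(U(189, -185) + T)/(-42745 + b) = ((195 - 2*189)/(-97 + 189) + 44412)/(-42745 - 366/5) = ((195 - 378)/92 + 44412)/(-214091/5) = ((1/92)*(-183) + 44412)*(-5/214091) = (-183/92 + 44412)*(-5/214091) = (4085721/92)*(-5/214091) = -20428605/19696372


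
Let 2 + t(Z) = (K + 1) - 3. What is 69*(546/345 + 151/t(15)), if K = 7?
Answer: 17911/5 ≈ 3582.2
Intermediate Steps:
t(Z) = 3 (t(Z) = -2 + ((7 + 1) - 3) = -2 + (8 - 3) = -2 + 5 = 3)
69*(546/345 + 151/t(15)) = 69*(546/345 + 151/3) = 69*(546*(1/345) + 151*(⅓)) = 69*(182/115 + 151/3) = 69*(17911/345) = 17911/5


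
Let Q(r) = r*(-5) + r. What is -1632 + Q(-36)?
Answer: -1488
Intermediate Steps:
Q(r) = -4*r (Q(r) = -5*r + r = -4*r)
-1632 + Q(-36) = -1632 - 4*(-36) = -1632 + 144 = -1488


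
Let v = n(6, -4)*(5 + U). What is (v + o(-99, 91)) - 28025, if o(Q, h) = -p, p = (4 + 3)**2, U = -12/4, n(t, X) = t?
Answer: -28062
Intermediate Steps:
U = -3 (U = -12*1/4 = -3)
p = 49 (p = 7**2 = 49)
o(Q, h) = -49 (o(Q, h) = -1*49 = -49)
v = 12 (v = 6*(5 - 3) = 6*2 = 12)
(v + o(-99, 91)) - 28025 = (12 - 49) - 28025 = -37 - 28025 = -28062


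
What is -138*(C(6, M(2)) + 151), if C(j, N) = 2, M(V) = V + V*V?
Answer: -21114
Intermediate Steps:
M(V) = V + V²
-138*(C(6, M(2)) + 151) = -138*(2 + 151) = -138*153 = -21114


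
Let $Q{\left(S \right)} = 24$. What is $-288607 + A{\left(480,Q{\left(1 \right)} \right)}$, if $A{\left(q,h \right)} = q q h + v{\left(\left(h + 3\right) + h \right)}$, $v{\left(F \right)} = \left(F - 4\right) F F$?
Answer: $5363240$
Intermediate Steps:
$v{\left(F \right)} = F^{2} \left(-4 + F\right)$ ($v{\left(F \right)} = \left(-4 + F\right) F F = F \left(-4 + F\right) F = F^{2} \left(-4 + F\right)$)
$A{\left(q,h \right)} = h q^{2} + \left(3 + 2 h\right)^{2} \left(-1 + 2 h\right)$ ($A{\left(q,h \right)} = q q h + \left(\left(h + 3\right) + h\right)^{2} \left(-4 + \left(\left(h + 3\right) + h\right)\right) = q^{2} h + \left(\left(3 + h\right) + h\right)^{2} \left(-4 + \left(\left(3 + h\right) + h\right)\right) = h q^{2} + \left(3 + 2 h\right)^{2} \left(-4 + \left(3 + 2 h\right)\right) = h q^{2} + \left(3 + 2 h\right)^{2} \left(-1 + 2 h\right)$)
$-288607 + A{\left(480,Q{\left(1 \right)} \right)} = -288607 + \left(24 \cdot 480^{2} + \left(3 + 2 \cdot 24\right)^{2} \left(-1 + 2 \cdot 24\right)\right) = -288607 + \left(24 \cdot 230400 + \left(3 + 48\right)^{2} \left(-1 + 48\right)\right) = -288607 + \left(5529600 + 51^{2} \cdot 47\right) = -288607 + \left(5529600 + 2601 \cdot 47\right) = -288607 + \left(5529600 + 122247\right) = -288607 + 5651847 = 5363240$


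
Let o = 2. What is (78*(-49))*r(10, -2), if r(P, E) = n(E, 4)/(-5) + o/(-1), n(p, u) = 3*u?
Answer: 84084/5 ≈ 16817.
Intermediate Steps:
r(P, E) = -22/5 (r(P, E) = (3*4)/(-5) + 2/(-1) = 12*(-⅕) + 2*(-1) = -12/5 - 2 = -22/5)
(78*(-49))*r(10, -2) = (78*(-49))*(-22/5) = -3822*(-22/5) = 84084/5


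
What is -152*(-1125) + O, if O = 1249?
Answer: 172249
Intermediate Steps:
-152*(-1125) + O = -152*(-1125) + 1249 = 171000 + 1249 = 172249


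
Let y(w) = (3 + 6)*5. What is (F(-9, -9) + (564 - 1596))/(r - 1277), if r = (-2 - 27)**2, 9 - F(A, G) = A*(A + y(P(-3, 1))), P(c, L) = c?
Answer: 699/436 ≈ 1.6032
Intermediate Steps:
y(w) = 45 (y(w) = 9*5 = 45)
F(A, G) = 9 - A*(45 + A) (F(A, G) = 9 - A*(A + 45) = 9 - A*(45 + A))
r = 841 (r = (-29)**2 = 841)
(F(-9, -9) + (564 - 1596))/(r - 1277) = ((9 - 1*(-9)**2 - 45*(-9)) + (564 - 1596))/(841 - 1277) = ((9 - 1*81 + 405) - 1032)/(-436) = ((9 - 81 + 405) - 1032)*(-1/436) = (333 - 1032)*(-1/436) = -699*(-1/436) = 699/436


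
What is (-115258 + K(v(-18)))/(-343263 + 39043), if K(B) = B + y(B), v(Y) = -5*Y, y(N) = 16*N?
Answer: 28432/76055 ≈ 0.37383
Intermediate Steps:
K(B) = 17*B (K(B) = B + 16*B = 17*B)
(-115258 + K(v(-18)))/(-343263 + 39043) = (-115258 + 17*(-5*(-18)))/(-343263 + 39043) = (-115258 + 17*90)/(-304220) = (-115258 + 1530)*(-1/304220) = -113728*(-1/304220) = 28432/76055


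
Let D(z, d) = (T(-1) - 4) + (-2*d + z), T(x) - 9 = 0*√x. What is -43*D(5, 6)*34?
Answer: 2924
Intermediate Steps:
T(x) = 9 (T(x) = 9 + 0*√x = 9 + 0 = 9)
D(z, d) = 5 + z - 2*d (D(z, d) = (9 - 4) + (-2*d + z) = 5 + (z - 2*d) = 5 + z - 2*d)
-43*D(5, 6)*34 = -43*(5 + 5 - 2*6)*34 = -43*(5 + 5 - 12)*34 = -43*(-2)*34 = 86*34 = 2924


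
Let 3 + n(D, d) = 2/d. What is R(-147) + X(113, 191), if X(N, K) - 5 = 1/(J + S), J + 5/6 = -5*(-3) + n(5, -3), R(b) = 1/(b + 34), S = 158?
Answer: 190294/38081 ≈ 4.9971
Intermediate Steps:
n(D, d) = -3 + 2/d
R(b) = 1/(34 + b)
J = 21/2 (J = -⅚ + (-5*(-3) + (-3 + 2/(-3))) = -⅚ + (15 + (-3 + 2*(-⅓))) = -⅚ + (15 + (-3 - ⅔)) = -⅚ + (15 - 11/3) = -⅚ + 34/3 = 21/2 ≈ 10.500)
X(N, K) = 1687/337 (X(N, K) = 5 + 1/(21/2 + 158) = 5 + 1/(337/2) = 5 + 2/337 = 1687/337)
R(-147) + X(113, 191) = 1/(34 - 147) + 1687/337 = 1/(-113) + 1687/337 = -1/113 + 1687/337 = 190294/38081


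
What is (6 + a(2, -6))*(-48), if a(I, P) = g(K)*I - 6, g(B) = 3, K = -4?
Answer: -288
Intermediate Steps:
a(I, P) = -6 + 3*I (a(I, P) = 3*I - 6 = -6 + 3*I)
(6 + a(2, -6))*(-48) = (6 + (-6 + 3*2))*(-48) = (6 + (-6 + 6))*(-48) = (6 + 0)*(-48) = 6*(-48) = -288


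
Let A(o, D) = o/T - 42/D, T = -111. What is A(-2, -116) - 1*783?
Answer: -5038507/6438 ≈ -782.62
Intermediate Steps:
A(o, D) = -42/D - o/111 (A(o, D) = o/(-111) - 42/D = o*(-1/111) - 42/D = -o/111 - 42/D = -42/D - o/111)
A(-2, -116) - 1*783 = (-42/(-116) - 1/111*(-2)) - 1*783 = (-42*(-1/116) + 2/111) - 783 = (21/58 + 2/111) - 783 = 2447/6438 - 783 = -5038507/6438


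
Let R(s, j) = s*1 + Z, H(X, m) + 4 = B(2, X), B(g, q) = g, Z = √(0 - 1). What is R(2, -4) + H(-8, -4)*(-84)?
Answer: 170 + I ≈ 170.0 + 1.0*I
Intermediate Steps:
Z = I (Z = √(-1) = I ≈ 1.0*I)
H(X, m) = -2 (H(X, m) = -4 + 2 = -2)
R(s, j) = I + s (R(s, j) = s*1 + I = s + I = I + s)
R(2, -4) + H(-8, -4)*(-84) = (I + 2) - 2*(-84) = (2 + I) + 168 = 170 + I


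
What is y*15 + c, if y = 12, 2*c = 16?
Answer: 188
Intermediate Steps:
c = 8 (c = (1/2)*16 = 8)
y*15 + c = 12*15 + 8 = 180 + 8 = 188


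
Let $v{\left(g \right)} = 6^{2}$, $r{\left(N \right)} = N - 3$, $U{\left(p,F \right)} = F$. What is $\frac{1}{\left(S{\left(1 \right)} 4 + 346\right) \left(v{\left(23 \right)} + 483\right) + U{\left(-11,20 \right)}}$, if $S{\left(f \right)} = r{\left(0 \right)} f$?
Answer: $\frac{1}{173366} \approx 5.7681 \cdot 10^{-6}$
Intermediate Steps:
$r{\left(N \right)} = -3 + N$
$v{\left(g \right)} = 36$
$S{\left(f \right)} = - 3 f$ ($S{\left(f \right)} = \left(-3 + 0\right) f = - 3 f$)
$\frac{1}{\left(S{\left(1 \right)} 4 + 346\right) \left(v{\left(23 \right)} + 483\right) + U{\left(-11,20 \right)}} = \frac{1}{\left(\left(-3\right) 1 \cdot 4 + 346\right) \left(36 + 483\right) + 20} = \frac{1}{\left(\left(-3\right) 4 + 346\right) 519 + 20} = \frac{1}{\left(-12 + 346\right) 519 + 20} = \frac{1}{334 \cdot 519 + 20} = \frac{1}{173346 + 20} = \frac{1}{173366}$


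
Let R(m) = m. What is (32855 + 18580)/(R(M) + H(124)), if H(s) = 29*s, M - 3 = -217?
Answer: 51435/3382 ≈ 15.208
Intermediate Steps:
M = -214 (M = 3 - 217 = -214)
(32855 + 18580)/(R(M) + H(124)) = (32855 + 18580)/(-214 + 29*124) = 51435/(-214 + 3596) = 51435/3382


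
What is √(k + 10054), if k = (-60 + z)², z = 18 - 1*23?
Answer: √14279 ≈ 119.49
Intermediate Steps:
z = -5 (z = 18 - 23 = -5)
k = 4225 (k = (-60 - 5)² = (-65)² = 4225)
√(k + 10054) = √(4225 + 10054) = √14279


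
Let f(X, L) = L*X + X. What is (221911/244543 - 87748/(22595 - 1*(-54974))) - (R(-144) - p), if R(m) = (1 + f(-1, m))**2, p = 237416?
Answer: 4110189134184755/18968955967 ≈ 2.1668e+5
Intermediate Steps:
f(X, L) = X + L*X
R(m) = m**2 (R(m) = (1 - (1 + m))**2 = (1 + (-1 - m))**2 = (-m)**2 = m**2)
(221911/244543 - 87748/(22595 - 1*(-54974))) - (R(-144) - p) = (221911/244543 - 87748/(22595 - 1*(-54974))) - ((-144)**2 - 1*237416) = (221911*(1/244543) - 87748/(22595 + 54974)) - (20736 - 237416) = (221911/244543 - 87748/77569) - 1*(-216680) = (221911/244543 - 87748*1/77569) + 216680 = (221911/244543 - 87748/77569) + 216680 = -4244744805/18968955967 + 216680 = 4110189134184755/18968955967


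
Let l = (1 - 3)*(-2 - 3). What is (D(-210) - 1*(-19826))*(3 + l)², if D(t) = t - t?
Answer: 3350594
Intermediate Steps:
D(t) = 0
l = 10 (l = -2*(-5) = 10)
(D(-210) - 1*(-19826))*(3 + l)² = (0 - 1*(-19826))*(3 + 10)² = (0 + 19826)*13² = 19826*169 = 3350594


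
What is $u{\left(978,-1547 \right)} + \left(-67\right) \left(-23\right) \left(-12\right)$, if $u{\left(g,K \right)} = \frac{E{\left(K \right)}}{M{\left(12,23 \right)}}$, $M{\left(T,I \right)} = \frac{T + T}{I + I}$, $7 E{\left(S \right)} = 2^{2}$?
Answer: $- \frac{388309}{21} \approx -18491.0$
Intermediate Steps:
$E{\left(S \right)} = \frac{4}{7}$ ($E{\left(S \right)} = \frac{2^{2}}{7} = \frac{1}{7} \cdot 4 = \frac{4}{7}$)
$M{\left(T,I \right)} = \frac{T}{I}$ ($M{\left(T,I \right)} = \frac{2 T}{2 I} = 2 T \frac{1}{2 I} = \frac{T}{I}$)
$u{\left(g,K \right)} = \frac{23}{21}$ ($u{\left(g,K \right)} = \frac{4}{7 \cdot \frac{12}{23}} = \frac{4}{7} \cdot \frac{23}{12} = \frac{23}{21}$)
$u{\left(978,-1547 \right)} + \left(-67\right) \left(-23\right) \left(-12\right) = \frac{23}{21} + \left(-67\right) \left(-23\right) \left(-12\right) = \frac{23}{21} + 1541 \left(-12\right) = \frac{23}{21} - 18492 = - \frac{388309}{21}$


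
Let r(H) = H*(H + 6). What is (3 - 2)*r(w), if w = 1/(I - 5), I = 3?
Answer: -11/4 ≈ -2.7500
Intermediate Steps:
w = -½ (w = 1/(3 - 5) = 1/(-2) = -½ ≈ -0.50000)
r(H) = H*(6 + H)
(3 - 2)*r(w) = (3 - 2)*(-(6 - ½)/2) = 1*(-½*11/2) = 1*(-11/4) = -11/4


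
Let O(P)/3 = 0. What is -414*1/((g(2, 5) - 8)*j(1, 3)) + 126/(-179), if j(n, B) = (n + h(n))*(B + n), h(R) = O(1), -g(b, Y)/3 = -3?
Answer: -37305/358 ≈ -104.20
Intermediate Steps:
O(P) = 0 (O(P) = 3*0 = 0)
g(b, Y) = 9 (g(b, Y) = -3*(-3) = 9)
h(R) = 0
j(n, B) = n*(B + n) (j(n, B) = (n + 0)*(B + n) = n*(B + n))
-414*1/((g(2, 5) - 8)*j(1, 3)) + 126/(-179) = -414*1/((3 + 1)*(9 - 8)) + 126/(-179) = -414/((1*4)*1) + 126*(-1/179) = -414/(4*1) - 126/179 = -414/4 - 126/179 = -414*¼ - 126/179 = -207/2 - 126/179 = -37305/358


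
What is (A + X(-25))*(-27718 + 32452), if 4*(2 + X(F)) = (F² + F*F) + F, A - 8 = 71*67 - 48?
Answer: 47541195/2 ≈ 2.3771e+7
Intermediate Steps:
A = 4717 (A = 8 + (71*67 - 48) = 8 + (4757 - 48) = 8 + 4709 = 4717)
X(F) = -2 + F²/2 + F/4 (X(F) = -2 + ((F² + F*F) + F)/4 = -2 + ((F² + F²) + F)/4 = -2 + (2*F² + F)/4 = -2 + (F + 2*F²)/4 = -2 + (F²/2 + F/4) = -2 + F²/2 + F/4)
(A + X(-25))*(-27718 + 32452) = (4717 + (-2 + (½)*(-25)² + (¼)*(-25)))*(-27718 + 32452) = (4717 + (-2 + (½)*625 - 25/4))*4734 = (4717 + (-2 + 625/2 - 25/4))*4734 = (4717 + 1217/4)*4734 = (20085/4)*4734 = 47541195/2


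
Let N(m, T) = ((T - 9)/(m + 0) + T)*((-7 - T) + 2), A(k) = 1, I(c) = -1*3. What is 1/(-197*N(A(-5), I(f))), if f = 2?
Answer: -1/5910 ≈ -0.00016920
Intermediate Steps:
I(c) = -3
N(m, T) = (-5 - T)*(T + (-9 + T)/m) (N(m, T) = ((-9 + T)/m + T)*(-5 - T) = (T + (-9 + T)/m)*(-5 - T) = (-5 - T)*(T + (-9 + T)/m))
1/(-197*N(A(-5), I(f))) = 1/(-197*(45 - 1*(-3)**2 + 4*(-3) - 1*(-3)*1*(5 - 3))/1) = 1/(-197*(45 - 1*9 - 12 - 1*(-3)*1*2)) = 1/(-197*(45 - 9 - 12 + 6)) = 1/(-197*30) = 1/(-5910) = -1/5910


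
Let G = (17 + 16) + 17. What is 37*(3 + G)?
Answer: 1961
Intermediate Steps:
G = 50 (G = 33 + 17 = 50)
37*(3 + G) = 37*(3 + 50) = 37*53 = 1961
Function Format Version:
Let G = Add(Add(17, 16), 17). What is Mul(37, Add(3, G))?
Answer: 1961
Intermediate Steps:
G = 50 (G = Add(33, 17) = 50)
Mul(37, Add(3, G)) = Mul(37, Add(3, 50)) = Mul(37, 53) = 1961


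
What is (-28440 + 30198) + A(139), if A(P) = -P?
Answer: 1619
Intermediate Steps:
(-28440 + 30198) + A(139) = (-28440 + 30198) - 1*139 = 1758 - 139 = 1619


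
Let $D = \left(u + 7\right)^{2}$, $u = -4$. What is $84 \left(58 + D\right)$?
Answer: $5628$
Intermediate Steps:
$D = 9$ ($D = \left(-4 + 7\right)^{2} = 3^{2} = 9$)
$84 \left(58 + D\right) = 84 \left(58 + 9\right) = 84 \cdot 67 = 5628$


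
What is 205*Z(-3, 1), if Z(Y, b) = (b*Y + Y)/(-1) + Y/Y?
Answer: 1435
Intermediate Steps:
Z(Y, b) = 1 - Y - Y*b (Z(Y, b) = (Y*b + Y)*(-1) + 1 = (Y + Y*b)*(-1) + 1 = (-Y - Y*b) + 1 = 1 - Y - Y*b)
205*Z(-3, 1) = 205*(1 - 1*(-3) - 1*(-3)*1) = 205*(1 + 3 + 3) = 205*7 = 1435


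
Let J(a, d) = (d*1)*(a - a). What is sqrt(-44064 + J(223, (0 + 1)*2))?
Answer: 36*I*sqrt(34) ≈ 209.91*I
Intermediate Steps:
J(a, d) = 0 (J(a, d) = d*0 = 0)
sqrt(-44064 + J(223, (0 + 1)*2)) = sqrt(-44064 + 0) = sqrt(-44064) = 36*I*sqrt(34)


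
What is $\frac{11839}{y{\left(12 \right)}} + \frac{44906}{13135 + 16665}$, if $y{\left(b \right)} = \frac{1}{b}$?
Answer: $\frac{2116835653}{14900} \approx 1.4207 \cdot 10^{5}$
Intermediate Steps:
$\frac{11839}{y{\left(12 \right)}} + \frac{44906}{13135 + 16665} = \frac{11839}{\frac{1}{12}} + \frac{44906}{13135 + 16665} = 11839 \frac{1}{\frac{1}{12}} + \frac{44906}{29800} = 11839 \cdot 12 + 44906 \cdot \frac{1}{29800} = 142068 + \frac{22453}{14900} = \frac{2116835653}{14900}$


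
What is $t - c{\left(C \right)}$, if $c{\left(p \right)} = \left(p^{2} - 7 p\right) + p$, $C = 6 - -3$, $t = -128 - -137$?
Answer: $-18$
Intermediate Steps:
$t = 9$ ($t = -128 + 137 = 9$)
$C = 9$ ($C = 6 + 3 = 9$)
$c{\left(p \right)} = p^{2} - 6 p$
$t - c{\left(C \right)} = 9 - 9 \left(-6 + 9\right) = 9 - 9 \cdot 3 = 9 - 27 = -18$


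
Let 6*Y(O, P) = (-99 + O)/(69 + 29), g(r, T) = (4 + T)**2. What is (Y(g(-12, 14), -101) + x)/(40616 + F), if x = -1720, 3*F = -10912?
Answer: -1011135/21743456 ≈ -0.046503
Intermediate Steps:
F = -10912/3 (F = (1/3)*(-10912) = -10912/3 ≈ -3637.3)
Y(O, P) = -33/196 + O/588 (Y(O, P) = ((-99 + O)/(69 + 29))/6 = ((-99 + O)/98)/6 = ((-99 + O)*(1/98))/6 = (-99/98 + O/98)/6 = -33/196 + O/588)
(Y(g(-12, 14), -101) + x)/(40616 + F) = ((-33/196 + (4 + 14)**2/588) - 1720)/(40616 - 10912/3) = ((-33/196 + (1/588)*18**2) - 1720)/(110936/3) = ((-33/196 + (1/588)*324) - 1720)*(3/110936) = ((-33/196 + 27/49) - 1720)*(3/110936) = (75/196 - 1720)*(3/110936) = -337045/196*3/110936 = -1011135/21743456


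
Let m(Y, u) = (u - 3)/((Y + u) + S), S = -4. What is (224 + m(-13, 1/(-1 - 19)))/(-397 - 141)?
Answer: -76445/183458 ≈ -0.41669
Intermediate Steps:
m(Y, u) = (-3 + u)/(-4 + Y + u) (m(Y, u) = (u - 3)/((Y + u) - 4) = (-3 + u)/(-4 + Y + u))
(224 + m(-13, 1/(-1 - 19)))/(-397 - 141) = (224 + (-3 + 1/(-1 - 19))/(-4 - 13 + 1/(-1 - 19)))/(-397 - 141) = (224 + (-3 + 1/(-20))/(-4 - 13 + 1/(-20)))/(-538) = (224 + (-3 - 1/20)/(-4 - 13 - 1/20))*(-1/538) = (224 - 61/20/(-341/20))*(-1/538) = (224 - 20/341*(-61/20))*(-1/538) = (224 + 61/341)*(-1/538) = (76445/341)*(-1/538) = -76445/183458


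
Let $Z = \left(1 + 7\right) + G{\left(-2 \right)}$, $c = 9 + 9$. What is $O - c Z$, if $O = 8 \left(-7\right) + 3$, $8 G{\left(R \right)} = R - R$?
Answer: $-197$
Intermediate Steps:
$G{\left(R \right)} = 0$ ($G{\left(R \right)} = \frac{R - R}{8} = \frac{1}{8} \cdot 0 = 0$)
$O = -53$ ($O = -56 + 3 = -53$)
$c = 18$
$Z = 8$ ($Z = \left(1 + 7\right) + 0 = 8 + 0 = 8$)
$O - c Z = -53 - 18 \cdot 8 = -53 - 144 = -197$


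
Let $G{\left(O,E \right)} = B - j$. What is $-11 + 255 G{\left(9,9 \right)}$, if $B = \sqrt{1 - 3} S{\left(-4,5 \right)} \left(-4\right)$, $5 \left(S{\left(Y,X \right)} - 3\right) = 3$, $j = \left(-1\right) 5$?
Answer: $1264 - 3672 i \sqrt{2} \approx 1264.0 - 5193.0 i$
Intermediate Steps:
$j = -5$
$S{\left(Y,X \right)} = \frac{18}{5}$ ($S{\left(Y,X \right)} = 3 + \frac{1}{5} \cdot 3 = 3 + \frac{3}{5} = \frac{18}{5}$)
$B = - \frac{72 i \sqrt{2}}{5}$ ($B = \sqrt{1 - 3} \cdot \frac{18}{5} \left(-4\right) = \sqrt{-2} \cdot \frac{18}{5} \left(-4\right) = i \sqrt{2} \cdot \frac{18}{5} \left(-4\right) = \frac{18 i \sqrt{2}}{5} \left(-4\right) = - \frac{72 i \sqrt{2}}{5} \approx - 20.365 i$)
$G{\left(O,E \right)} = 5 - \frac{72 i \sqrt{2}}{5}$ ($G{\left(O,E \right)} = - \frac{72 i \sqrt{2}}{5} - -5 = - \frac{72 i \sqrt{2}}{5} + 5 = 5 - \frac{72 i \sqrt{2}}{5}$)
$-11 + 255 G{\left(9,9 \right)} = -11 + 255 \left(5 - \frac{72 i \sqrt{2}}{5}\right) = -11 + \left(1275 - 3672 i \sqrt{2}\right) = 1264 - 3672 i \sqrt{2}$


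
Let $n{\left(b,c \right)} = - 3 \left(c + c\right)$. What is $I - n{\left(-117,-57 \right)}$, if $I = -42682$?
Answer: $-43024$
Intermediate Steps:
$n{\left(b,c \right)} = - 6 c$ ($n{\left(b,c \right)} = - 3 \cdot 2 c = - 6 c$)
$I - n{\left(-117,-57 \right)} = -42682 - \left(-6\right) \left(-57\right) = -42682 - 342 = -43024$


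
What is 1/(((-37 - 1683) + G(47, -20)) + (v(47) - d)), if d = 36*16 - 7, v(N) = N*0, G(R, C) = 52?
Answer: -1/2237 ≈ -0.00044703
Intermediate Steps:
v(N) = 0
d = 569 (d = 576 - 7 = 569)
1/(((-37 - 1683) + G(47, -20)) + (v(47) - d)) = 1/(((-37 - 1683) + 52) + (0 - 1*569)) = 1/((-1720 + 52) + (0 - 569)) = 1/(-1668 - 569) = 1/(-2237) = -1/2237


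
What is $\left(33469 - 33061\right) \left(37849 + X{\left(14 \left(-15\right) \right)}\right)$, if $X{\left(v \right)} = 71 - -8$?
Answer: $15474624$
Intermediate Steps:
$X{\left(v \right)} = 79$ ($X{\left(v \right)} = 71 + 8 = 79$)
$\left(33469 - 33061\right) \left(37849 + X{\left(14 \left(-15\right) \right)}\right) = \left(33469 - 33061\right) \left(37849 + 79\right) = 408 \cdot 37928 = 15474624$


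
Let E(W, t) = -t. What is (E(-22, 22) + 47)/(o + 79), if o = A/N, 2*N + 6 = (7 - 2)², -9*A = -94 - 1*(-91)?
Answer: 285/901 ≈ 0.31632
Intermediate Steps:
A = ⅓ (A = -(-94 - 1*(-91))/9 = -(-94 + 91)/9 = -⅑*(-3) = ⅓ ≈ 0.33333)
N = 19/2 (N = -3 + (7 - 2)²/2 = -3 + (½)*5² = -3 + (½)*25 = -3 + 25/2 = 19/2 ≈ 9.5000)
o = 2/57 (o = 1/(3*(19/2)) = (⅓)*(2/19) = 2/57 ≈ 0.035088)
(E(-22, 22) + 47)/(o + 79) = (-1*22 + 47)/(2/57 + 79) = (-22 + 47)/(4505/57) = 25*(57/4505) = 285/901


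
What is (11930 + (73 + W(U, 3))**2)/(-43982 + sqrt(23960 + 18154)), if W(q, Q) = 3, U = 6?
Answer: -389372646/967187105 - 8853*sqrt(42114)/967187105 ≈ -0.40446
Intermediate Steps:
(11930 + (73 + W(U, 3))**2)/(-43982 + sqrt(23960 + 18154)) = (11930 + (73 + 3)**2)/(-43982 + sqrt(23960 + 18154)) = (11930 + 76**2)/(-43982 + sqrt(42114)) = (11930 + 5776)/(-43982 + sqrt(42114)) = 17706/(-43982 + sqrt(42114))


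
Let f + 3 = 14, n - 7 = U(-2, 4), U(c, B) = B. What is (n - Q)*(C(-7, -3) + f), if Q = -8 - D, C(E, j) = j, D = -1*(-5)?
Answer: 192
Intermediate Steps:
D = 5
n = 11 (n = 7 + 4 = 11)
Q = -13 (Q = -8 - 1*5 = -8 - 5 = -13)
f = 11 (f = -3 + 14 = 11)
(n - Q)*(C(-7, -3) + f) = (11 - 1*(-13))*(-3 + 11) = (11 + 13)*8 = 24*8 = 192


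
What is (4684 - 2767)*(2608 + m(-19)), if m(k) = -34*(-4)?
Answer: 5260248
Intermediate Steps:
m(k) = 136
(4684 - 2767)*(2608 + m(-19)) = (4684 - 2767)*(2608 + 136) = 1917*2744 = 5260248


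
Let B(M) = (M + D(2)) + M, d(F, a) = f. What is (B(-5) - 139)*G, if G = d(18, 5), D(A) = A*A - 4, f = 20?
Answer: -2980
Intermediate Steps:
d(F, a) = 20
D(A) = -4 + A² (D(A) = A² - 4 = -4 + A²)
G = 20
B(M) = 2*M (B(M) = (M + (-4 + 2²)) + M = (M + (-4 + 4)) + M = (M + 0) + M = M + M = 2*M)
(B(-5) - 139)*G = (2*(-5) - 139)*20 = (-10 - 139)*20 = -149*20 = -2980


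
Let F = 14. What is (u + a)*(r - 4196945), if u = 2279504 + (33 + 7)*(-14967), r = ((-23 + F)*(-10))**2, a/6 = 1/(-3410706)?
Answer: -4002299327053785435/568451 ≈ -7.0407e+12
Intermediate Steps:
a = -1/568451 (a = 6/(-3410706) = 6*(-1/3410706) = -1/568451 ≈ -1.7592e-6)
r = 8100 (r = ((-23 + 14)*(-10))**2 = (-9*(-10))**2 = 90**2 = 8100)
u = 1680824 (u = 2279504 + 40*(-14967) = 2279504 - 598680 = 1680824)
(u + a)*(r - 4196945) = (1680824 - 1/568451)*(8100 - 4196945) = (955466083623/568451)*(-4188845) = -4002299327053785435/568451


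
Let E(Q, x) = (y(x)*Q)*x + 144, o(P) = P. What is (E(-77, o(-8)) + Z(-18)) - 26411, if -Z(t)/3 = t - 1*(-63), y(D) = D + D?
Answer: -36258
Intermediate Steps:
y(D) = 2*D
Z(t) = -189 - 3*t (Z(t) = -3*(t - 1*(-63)) = -3*(t + 63) = -3*(63 + t) = -189 - 3*t)
E(Q, x) = 144 + 2*Q*x**2 (E(Q, x) = ((2*x)*Q)*x + 144 = (2*Q*x)*x + 144 = 2*Q*x**2 + 144 = 144 + 2*Q*x**2)
(E(-77, o(-8)) + Z(-18)) - 26411 = ((144 + 2*(-77)*(-8)**2) + (-189 - 3*(-18))) - 26411 = ((144 + 2*(-77)*64) + (-189 + 54)) - 26411 = ((144 - 9856) - 135) - 26411 = (-9712 - 135) - 26411 = -9847 - 26411 = -36258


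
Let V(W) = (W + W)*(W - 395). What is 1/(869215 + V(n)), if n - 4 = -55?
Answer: 1/914707 ≈ 1.0932e-6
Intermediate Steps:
n = -51 (n = 4 - 55 = -51)
V(W) = 2*W*(-395 + W) (V(W) = (2*W)*(-395 + W) = 2*W*(-395 + W))
1/(869215 + V(n)) = 1/(869215 + 2*(-51)*(-395 - 51)) = 1/(869215 + 2*(-51)*(-446)) = 1/(869215 + 45492) = 1/914707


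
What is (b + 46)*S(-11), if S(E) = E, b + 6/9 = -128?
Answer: 2728/3 ≈ 909.33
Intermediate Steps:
b = -386/3 (b = -⅔ - 128 = -386/3 ≈ -128.67)
(b + 46)*S(-11) = (-386/3 + 46)*(-11) = -248/3*(-11) = 2728/3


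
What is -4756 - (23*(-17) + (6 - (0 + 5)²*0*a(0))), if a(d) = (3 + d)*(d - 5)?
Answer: -4371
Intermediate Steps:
a(d) = (-5 + d)*(3 + d) (a(d) = (3 + d)*(-5 + d) = (-5 + d)*(3 + d))
-4756 - (23*(-17) + (6 - (0 + 5)²*0*a(0))) = -4756 - (23*(-17) + (6 - (0 + 5)²*0*(-15 + 0² - 2*0))) = -4756 - (-391 + (6 - 5²*0*(-15 + 0 + 0))) = -4756 - (-391 + (6 - 25*0*(-15))) = -4756 - (-391 + (6 - 0*(-15))) = -4756 - (-391 + (6 - 1*0)) = -4756 - (-391 + (6 + 0)) = -4756 - (-391 + 6) = -4756 - 1*(-385) = -4756 + 385 = -4371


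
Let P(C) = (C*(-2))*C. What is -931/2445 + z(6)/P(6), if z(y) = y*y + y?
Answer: -3143/3260 ≈ -0.96411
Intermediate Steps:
P(C) = -2*C² (P(C) = (-2*C)*C = -2*C²)
z(y) = y + y² (z(y) = y² + y = y + y²)
-931/2445 + z(6)/P(6) = -931/2445 + (6*(1 + 6))/((-2*6²)) = -931*1/2445 + (6*7)/((-2*36)) = -931/2445 + 42/(-72) = -931/2445 + 42*(-1/72) = -931/2445 - 7/12 = -3143/3260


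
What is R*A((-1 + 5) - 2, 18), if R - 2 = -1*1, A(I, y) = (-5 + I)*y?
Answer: -54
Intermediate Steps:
A(I, y) = y*(-5 + I)
R = 1 (R = 2 - 1*1 = 2 - 1 = 1)
R*A((-1 + 5) - 2, 18) = 1*(18*(-5 + ((-1 + 5) - 2))) = 1*(18*(-5 + (4 - 2))) = 1*(18*(-5 + 2)) = 1*(18*(-3)) = 1*(-54) = -54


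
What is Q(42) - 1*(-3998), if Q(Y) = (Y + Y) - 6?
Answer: 4076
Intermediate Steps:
Q(Y) = -6 + 2*Y (Q(Y) = 2*Y - 6 = -6 + 2*Y)
Q(42) - 1*(-3998) = (-6 + 2*42) - 1*(-3998) = (-6 + 84) + 3998 = 78 + 3998 = 4076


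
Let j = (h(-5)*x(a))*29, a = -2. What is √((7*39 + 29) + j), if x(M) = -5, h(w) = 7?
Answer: I*√713 ≈ 26.702*I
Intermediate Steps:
j = -1015 (j = (7*(-5))*29 = -35*29 = -1015)
√((7*39 + 29) + j) = √((7*39 + 29) - 1015) = √((273 + 29) - 1015) = √(302 - 1015) = √(-713) = I*√713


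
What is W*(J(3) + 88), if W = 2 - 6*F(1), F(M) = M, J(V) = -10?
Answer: -312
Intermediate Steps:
W = -4 (W = 2 - 6*1 = 2 - 6 = -4)
W*(J(3) + 88) = -4*(-10 + 88) = -4*78 = -312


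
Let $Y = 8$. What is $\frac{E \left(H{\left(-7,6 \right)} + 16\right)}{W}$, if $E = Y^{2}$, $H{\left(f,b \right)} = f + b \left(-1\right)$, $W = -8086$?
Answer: $- \frac{96}{4043} \approx -0.023745$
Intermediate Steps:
$H{\left(f,b \right)} = f - b$
$E = 64$ ($E = 8^{2} = 64$)
$\frac{E \left(H{\left(-7,6 \right)} + 16\right)}{W} = \frac{64 \left(\left(-7 - 6\right) + 16\right)}{-8086} = 64 \left(\left(-7 - 6\right) + 16\right) \left(- \frac{1}{8086}\right) = 64 \left(-13 + 16\right) \left(- \frac{1}{8086}\right) = 64 \cdot 3 \left(- \frac{1}{8086}\right) = 192 \left(- \frac{1}{8086}\right) = - \frac{96}{4043}$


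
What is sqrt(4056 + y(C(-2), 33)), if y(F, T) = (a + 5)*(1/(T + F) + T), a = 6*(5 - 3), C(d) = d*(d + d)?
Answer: sqrt(7761874)/41 ≈ 67.952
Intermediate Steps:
C(d) = 2*d**2 (C(d) = d*(2*d) = 2*d**2)
a = 12 (a = 6*2 = 12)
y(F, T) = 17*T + 17/(F + T) (y(F, T) = (12 + 5)*(1/(T + F) + T) = 17*(1/(F + T) + T) = 17*(T + 1/(F + T)) = 17*T + 17/(F + T))
sqrt(4056 + y(C(-2), 33)) = sqrt(4056 + 17*(1 + 33**2 + (2*(-2)**2)*33)/(2*(-2)**2 + 33)) = sqrt(4056 + 17*(1 + 1089 + (2*4)*33)/(2*4 + 33)) = sqrt(4056 + 17*(1 + 1089 + 8*33)/(8 + 33)) = sqrt(4056 + 17*(1 + 1089 + 264)/41) = sqrt(4056 + 17*(1/41)*1354) = sqrt(4056 + 23018/41) = sqrt(189314/41) = sqrt(7761874)/41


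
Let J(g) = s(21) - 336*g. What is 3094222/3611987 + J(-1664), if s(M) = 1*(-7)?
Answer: 2019454189961/3611987 ≈ 5.5910e+5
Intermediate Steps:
s(M) = -7
J(g) = -7 - 336*g
3094222/3611987 + J(-1664) = 3094222/3611987 + (-7 - 336*(-1664)) = 3094222*(1/3611987) + (-7 + 559104) = 3094222/3611987 + 559097 = 2019454189961/3611987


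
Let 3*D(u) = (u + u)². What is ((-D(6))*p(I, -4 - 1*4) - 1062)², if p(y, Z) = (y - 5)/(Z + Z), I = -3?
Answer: 1179396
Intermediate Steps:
p(y, Z) = (-5 + y)/(2*Z) (p(y, Z) = (-5 + y)/((2*Z)) = (-5 + y)*(1/(2*Z)) = (-5 + y)/(2*Z))
D(u) = 4*u²/3 (D(u) = (u + u)²/3 = (2*u)²/3 = (4*u²)/3 = 4*u²/3)
((-D(6))*p(I, -4 - 1*4) - 1062)² = ((-4*6²/3)*((-5 - 3)/(2*(-4 - 1*4))) - 1062)² = ((-4*36/3)*((½)*(-8)/(-4 - 4)) - 1062)² = ((-1*48)*((½)*(-8)/(-8)) - 1062)² = (-24*(-1)*(-8)/8 - 1062)² = (-48*½ - 1062)² = (-24 - 1062)² = (-1086)² = 1179396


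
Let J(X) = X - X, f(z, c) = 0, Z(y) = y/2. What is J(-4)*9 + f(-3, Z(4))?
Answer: 0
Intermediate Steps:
Z(y) = y/2 (Z(y) = y*(½) = y/2)
J(X) = 0
J(-4)*9 + f(-3, Z(4)) = 0*9 + 0 = 0 + 0 = 0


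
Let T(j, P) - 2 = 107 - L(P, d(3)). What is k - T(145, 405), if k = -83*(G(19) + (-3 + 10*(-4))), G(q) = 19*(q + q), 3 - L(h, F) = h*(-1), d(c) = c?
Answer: -56058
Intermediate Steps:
L(h, F) = 3 + h (L(h, F) = 3 - h*(-1) = 3 - (-1)*h = 3 + h)
G(q) = 38*q (G(q) = 19*(2*q) = 38*q)
T(j, P) = 106 - P (T(j, P) = 2 + (107 - (3 + P)) = 2 + (107 + (-3 - P)) = 2 + (104 - P) = 106 - P)
k = -56357 (k = -83*(38*19 + (-3 + 10*(-4))) = -83*(722 + (-3 - 40)) = -83*(722 - 43) = -83*679 = -56357)
k - T(145, 405) = -56357 - (106 - 1*405) = -56357 - (106 - 405) = -56357 - 1*(-299) = -56357 + 299 = -56058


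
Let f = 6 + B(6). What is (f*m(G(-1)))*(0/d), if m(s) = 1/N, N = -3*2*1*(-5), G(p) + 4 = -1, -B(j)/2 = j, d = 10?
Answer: 0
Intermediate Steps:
B(j) = -2*j
G(p) = -5 (G(p) = -4 - 1 = -5)
f = -6 (f = 6 - 2*6 = 6 - 12 = -6)
N = 30 (N = -6*(-5) = -3*(-10) = 30)
m(s) = 1/30
(f*m(G(-1)))*(0/d) = (-6*1/30)*(0/10) = -0/10 = -⅕*0 = 0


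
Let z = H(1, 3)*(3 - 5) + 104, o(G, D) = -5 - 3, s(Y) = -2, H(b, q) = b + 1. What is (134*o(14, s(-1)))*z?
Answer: -107200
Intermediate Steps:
H(b, q) = 1 + b
o(G, D) = -8
z = 100 (z = (1 + 1)*(3 - 5) + 104 = 2*(-2) + 104 = -4 + 104 = 100)
(134*o(14, s(-1)))*z = (134*(-8))*100 = -1072*100 = -107200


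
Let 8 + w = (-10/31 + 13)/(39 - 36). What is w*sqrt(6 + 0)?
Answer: -117*sqrt(6)/31 ≈ -9.2448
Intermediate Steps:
w = -117/31 (w = -8 + (-10/31 + 13)/(39 - 36) = -8 + (-10*1/31 + 13)/3 = -8 + (-10/31 + 13)*(1/3) = -8 + (393/31)*(1/3) = -8 + 131/31 = -117/31 ≈ -3.7742)
w*sqrt(6 + 0) = -117*sqrt(6 + 0)/31 = -117*sqrt(6)/31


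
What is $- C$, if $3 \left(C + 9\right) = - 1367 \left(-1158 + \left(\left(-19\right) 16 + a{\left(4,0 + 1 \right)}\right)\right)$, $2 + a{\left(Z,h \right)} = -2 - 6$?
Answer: $- \frac{2012197}{3} \approx -6.7073 \cdot 10^{5}$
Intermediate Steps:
$a{\left(Z,h \right)} = -10$ ($a{\left(Z,h \right)} = -2 - 8 = -10$)
$C = \frac{2012197}{3}$ ($C = -9 + \frac{\left(-1367\right) \left(-1158 - 314\right)}{3} = -9 + \frac{\left(-1367\right) \left(-1472\right)}{3} = -9 + \frac{1}{3} \cdot 2012224 = -9 + \frac{2012224}{3} = \frac{2012197}{3} \approx 6.7073 \cdot 10^{5}$)
$- C = \left(-1\right) \frac{2012197}{3} = - \frac{2012197}{3}$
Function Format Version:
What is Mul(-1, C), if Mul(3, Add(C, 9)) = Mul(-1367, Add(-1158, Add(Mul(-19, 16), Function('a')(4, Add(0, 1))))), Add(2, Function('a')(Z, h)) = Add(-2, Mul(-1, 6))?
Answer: Rational(-2012197, 3) ≈ -6.7073e+5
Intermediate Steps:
Function('a')(Z, h) = -10 (Function('a')(Z, h) = Add(-2, Add(-2, Mul(-1, 6))) = Add(-2, Add(-2, -6)) = Add(-2, -8) = -10)
C = Rational(2012197, 3) (C = Add(-9, Mul(Rational(1, 3), Mul(-1367, Add(-1158, Add(Mul(-19, 16), -10))))) = Add(-9, Mul(Rational(1, 3), Mul(-1367, Add(-1158, Add(-304, -10))))) = Add(-9, Mul(Rational(1, 3), Mul(-1367, Add(-1158, -314)))) = Add(-9, Mul(Rational(1, 3), Mul(-1367, -1472))) = Add(-9, Mul(Rational(1, 3), 2012224)) = Add(-9, Rational(2012224, 3)) = Rational(2012197, 3) ≈ 6.7073e+5)
Mul(-1, C) = Mul(-1, Rational(2012197, 3)) = Rational(-2012197, 3)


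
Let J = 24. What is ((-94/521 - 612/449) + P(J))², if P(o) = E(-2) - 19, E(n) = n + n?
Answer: 32963961030625/54722777041 ≈ 602.38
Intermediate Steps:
E(n) = 2*n
P(o) = -23 (P(o) = 2*(-2) - 19 = -4 - 19 = -23)
((-94/521 - 612/449) + P(J))² = ((-94/521 - 612/449) - 23)² = (-361058/233929 - 23)² = (-5741425/233929)² = 32963961030625/54722777041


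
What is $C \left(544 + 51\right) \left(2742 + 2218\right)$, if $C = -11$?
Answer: $-32463200$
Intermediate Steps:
$C \left(544 + 51\right) \left(2742 + 2218\right) = - 11 \left(544 + 51\right) \left(2742 + 2218\right) = - 11 \cdot 595 \cdot 4960 = \left(-11\right) 2951200 = -32463200$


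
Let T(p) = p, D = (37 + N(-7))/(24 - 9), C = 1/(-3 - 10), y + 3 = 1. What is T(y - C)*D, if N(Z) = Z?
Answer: -50/13 ≈ -3.8462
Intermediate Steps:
y = -2 (y = -3 + 1 = -2)
C = -1/13 (C = 1/(-13) = -1/13 ≈ -0.076923)
D = 2 (D = (37 - 7)/(24 - 9) = 30/15 = 30*(1/15) = 2)
T(y - C)*D = (-2 - 1*(-1/13))*2 = (-2 + 1/13)*2 = -25/13*2 = -50/13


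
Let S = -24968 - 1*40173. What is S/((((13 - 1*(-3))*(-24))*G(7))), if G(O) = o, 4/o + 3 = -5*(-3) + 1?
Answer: 846833/1536 ≈ 551.32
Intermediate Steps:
o = 4/13 (o = 4/(-3 + (-5*(-3) + 1)) = 4/(-3 + (15 + 1)) = 4/(-3 + 16) = 4/13 ≈ 0.30769)
G(O) = 4/13
S = -65141 (S = -24968 - 40173 = -65141)
S/((((13 - 1*(-3))*(-24))*G(7))) = -65141*(-13/(96*(13 - 1*(-3)))) = -65141*(-13/(96*(13 + 3))) = -65141/((16*(-24))*(4/13)) = -65141/((-384*4/13)) = -65141/(-1536/13) = -65141*(-13/1536) = 846833/1536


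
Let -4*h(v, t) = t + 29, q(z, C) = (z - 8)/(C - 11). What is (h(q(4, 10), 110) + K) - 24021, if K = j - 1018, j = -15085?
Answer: -160635/4 ≈ -40159.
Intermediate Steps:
q(z, C) = (-8 + z)/(-11 + C)
K = -16103 (K = -15085 - 1018 = -16103)
h(v, t) = -29/4 - t/4 (h(v, t) = -(t + 29)/4 = -(29 + t)/4 = -29/4 - t/4)
(h(q(4, 10), 110) + K) - 24021 = ((-29/4 - ¼*110) - 16103) - 24021 = ((-29/4 - 55/2) - 16103) - 24021 = (-139/4 - 16103) - 24021 = -64551/4 - 24021 = -160635/4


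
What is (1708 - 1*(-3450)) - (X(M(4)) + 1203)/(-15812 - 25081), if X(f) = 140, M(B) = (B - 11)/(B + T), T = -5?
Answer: 210927437/40893 ≈ 5158.0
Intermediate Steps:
M(B) = (-11 + B)/(-5 + B) (M(B) = (B - 11)/(B - 5) = (-11 + B)/(-5 + B))
(1708 - 1*(-3450)) - (X(M(4)) + 1203)/(-15812 - 25081) = (1708 - 1*(-3450)) - (140 + 1203)/(-15812 - 25081) = (1708 + 3450) - 1343/(-40893) = 5158 - 1343*(-1)/40893 = 5158 - 1*(-1343/40893) = 5158 + 1343/40893 = 210927437/40893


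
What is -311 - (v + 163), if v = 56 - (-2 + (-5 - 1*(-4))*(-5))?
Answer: -527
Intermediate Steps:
v = 53 (v = 56 - (-2 + (-5 + 4)*(-5)) = 56 - (-2 - 1*(-5)) = 56 - (-2 + 5) = 56 - 1*3 = 56 - 3 = 53)
-311 - (v + 163) = -311 - (53 + 163) = -311 - 1*216 = -311 - 216 = -527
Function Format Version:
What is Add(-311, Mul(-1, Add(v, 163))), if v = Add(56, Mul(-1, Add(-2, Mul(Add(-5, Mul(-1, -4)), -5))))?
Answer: -527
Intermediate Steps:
v = 53 (v = Add(56, Mul(-1, Add(-2, Mul(Add(-5, 4), -5)))) = Add(56, Mul(-1, Add(-2, Mul(-1, -5)))) = Add(56, Mul(-1, Add(-2, 5))) = Add(56, Mul(-1, 3)) = Add(56, -3) = 53)
Add(-311, Mul(-1, Add(v, 163))) = Add(-311, Mul(-1, Add(53, 163))) = Add(-311, Mul(-1, 216)) = Add(-311, -216) = -527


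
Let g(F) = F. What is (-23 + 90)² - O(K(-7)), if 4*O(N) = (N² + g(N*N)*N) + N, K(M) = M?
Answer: 18257/4 ≈ 4564.3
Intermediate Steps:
O(N) = N/4 + N²/4 + N³/4 (O(N) = ((N² + (N*N)*N) + N)/4 = ((N² + N²*N) + N)/4 = ((N² + N³) + N)/4 = (N + N² + N³)/4 = N/4 + N²/4 + N³/4)
(-23 + 90)² - O(K(-7)) = (-23 + 90)² - (-7)*(1 - 7 + (-7)²)/4 = 67² - (-7)*(1 - 7 + 49)/4 = 4489 - (-7)*43/4 = 4489 - 1*(-301/4) = 4489 + 301/4 = 18257/4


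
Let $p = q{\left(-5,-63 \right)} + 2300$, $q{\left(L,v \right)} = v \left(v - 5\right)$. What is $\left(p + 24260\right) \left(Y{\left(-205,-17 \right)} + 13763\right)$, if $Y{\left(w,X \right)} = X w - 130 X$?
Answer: $600162552$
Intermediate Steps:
$Y{\left(w,X \right)} = - 130 X + X w$
$q{\left(L,v \right)} = v \left(-5 + v\right)$
$p = 6584$ ($p = - 63 \left(-5 - 63\right) + 2300 = \left(-63\right) \left(-68\right) + 2300 = 4284 + 2300 = 6584$)
$\left(p + 24260\right) \left(Y{\left(-205,-17 \right)} + 13763\right) = \left(6584 + 24260\right) \left(- 17 \left(-130 - 205\right) + 13763\right) = 30844 \left(\left(-17\right) \left(-335\right) + 13763\right) = 30844 \left(5695 + 13763\right) = 30844 \cdot 19458 = 600162552$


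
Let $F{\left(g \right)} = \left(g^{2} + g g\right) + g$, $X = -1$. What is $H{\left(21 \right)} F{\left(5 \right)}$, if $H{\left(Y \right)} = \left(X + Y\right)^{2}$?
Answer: $22000$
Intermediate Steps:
$F{\left(g \right)} = g + 2 g^{2}$ ($F{\left(g \right)} = \left(g^{2} + g^{2}\right) + g = 2 g^{2} + g = g + 2 g^{2}$)
$H{\left(Y \right)} = \left(-1 + Y\right)^{2}$
$H{\left(21 \right)} F{\left(5 \right)} = \left(-1 + 21\right)^{2} \cdot 5 \left(1 + 2 \cdot 5\right) = 20^{2} \cdot 5 \left(1 + 10\right) = 400 \cdot 5 \cdot 11 = 400 \cdot 55 = 22000$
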